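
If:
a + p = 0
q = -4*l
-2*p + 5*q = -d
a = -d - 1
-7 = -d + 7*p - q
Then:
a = 39/29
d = -68/29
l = 1/58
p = -39/29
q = -2/29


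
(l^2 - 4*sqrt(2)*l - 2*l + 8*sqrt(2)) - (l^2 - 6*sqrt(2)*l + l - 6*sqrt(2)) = -3*l + 2*sqrt(2)*l + 14*sqrt(2)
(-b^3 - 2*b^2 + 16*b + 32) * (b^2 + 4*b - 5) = -b^5 - 6*b^4 + 13*b^3 + 106*b^2 + 48*b - 160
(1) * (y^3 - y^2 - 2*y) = y^3 - y^2 - 2*y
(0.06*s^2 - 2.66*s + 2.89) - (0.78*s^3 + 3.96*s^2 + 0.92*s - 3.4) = -0.78*s^3 - 3.9*s^2 - 3.58*s + 6.29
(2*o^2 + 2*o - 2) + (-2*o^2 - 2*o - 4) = -6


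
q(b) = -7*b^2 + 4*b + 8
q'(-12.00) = 172.00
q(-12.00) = -1048.00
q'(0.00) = 4.00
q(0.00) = 8.00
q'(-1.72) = 28.08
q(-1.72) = -19.59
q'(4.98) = -65.72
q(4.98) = -145.68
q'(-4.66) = 69.24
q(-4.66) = -162.65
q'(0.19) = 1.34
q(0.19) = 8.51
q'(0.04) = 3.44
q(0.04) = 8.15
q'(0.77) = -6.78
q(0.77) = 6.93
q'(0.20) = 1.20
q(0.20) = 8.52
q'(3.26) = -41.64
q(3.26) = -53.35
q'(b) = 4 - 14*b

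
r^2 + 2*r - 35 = (r - 5)*(r + 7)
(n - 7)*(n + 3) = n^2 - 4*n - 21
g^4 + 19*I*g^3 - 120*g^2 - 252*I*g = g*(g + 6*I)^2*(g + 7*I)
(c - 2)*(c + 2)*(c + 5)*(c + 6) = c^4 + 11*c^3 + 26*c^2 - 44*c - 120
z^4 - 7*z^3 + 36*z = z*(z - 6)*(z - 3)*(z + 2)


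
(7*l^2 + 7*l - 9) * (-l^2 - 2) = -7*l^4 - 7*l^3 - 5*l^2 - 14*l + 18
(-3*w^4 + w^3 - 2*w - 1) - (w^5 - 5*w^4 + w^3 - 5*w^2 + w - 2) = -w^5 + 2*w^4 + 5*w^2 - 3*w + 1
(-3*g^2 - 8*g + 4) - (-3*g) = -3*g^2 - 5*g + 4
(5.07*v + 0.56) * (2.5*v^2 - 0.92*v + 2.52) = 12.675*v^3 - 3.2644*v^2 + 12.2612*v + 1.4112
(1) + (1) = 2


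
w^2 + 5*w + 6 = (w + 2)*(w + 3)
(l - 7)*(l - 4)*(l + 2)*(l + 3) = l^4 - 6*l^3 - 21*l^2 + 74*l + 168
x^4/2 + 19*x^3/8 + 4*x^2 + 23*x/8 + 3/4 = (x/2 + 1)*(x + 3/4)*(x + 1)^2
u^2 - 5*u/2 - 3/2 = (u - 3)*(u + 1/2)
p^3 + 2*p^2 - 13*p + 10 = (p - 2)*(p - 1)*(p + 5)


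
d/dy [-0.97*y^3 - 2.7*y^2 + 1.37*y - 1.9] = -2.91*y^2 - 5.4*y + 1.37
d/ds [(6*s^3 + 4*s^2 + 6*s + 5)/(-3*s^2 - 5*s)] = (-18*s^4 - 60*s^3 - 2*s^2 + 30*s + 25)/(s^2*(9*s^2 + 30*s + 25))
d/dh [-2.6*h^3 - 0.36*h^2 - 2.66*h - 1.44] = -7.8*h^2 - 0.72*h - 2.66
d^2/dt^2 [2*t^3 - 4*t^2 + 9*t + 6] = 12*t - 8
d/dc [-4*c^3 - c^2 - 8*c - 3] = -12*c^2 - 2*c - 8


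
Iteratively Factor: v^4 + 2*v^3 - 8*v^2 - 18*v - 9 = (v + 1)*(v^3 + v^2 - 9*v - 9) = (v + 1)*(v + 3)*(v^2 - 2*v - 3) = (v + 1)^2*(v + 3)*(v - 3)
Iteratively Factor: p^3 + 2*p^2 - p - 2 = (p - 1)*(p^2 + 3*p + 2) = (p - 1)*(p + 1)*(p + 2)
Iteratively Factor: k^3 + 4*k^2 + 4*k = (k)*(k^2 + 4*k + 4) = k*(k + 2)*(k + 2)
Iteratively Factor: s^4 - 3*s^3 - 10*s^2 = (s)*(s^3 - 3*s^2 - 10*s) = s*(s - 5)*(s^2 + 2*s) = s*(s - 5)*(s + 2)*(s)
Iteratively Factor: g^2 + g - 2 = (g + 2)*(g - 1)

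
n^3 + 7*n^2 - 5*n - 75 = (n - 3)*(n + 5)^2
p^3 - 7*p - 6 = (p - 3)*(p + 1)*(p + 2)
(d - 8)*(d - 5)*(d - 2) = d^3 - 15*d^2 + 66*d - 80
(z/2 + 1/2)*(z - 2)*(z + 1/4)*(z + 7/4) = z^4/2 + z^3/2 - 57*z^2/32 - 71*z/32 - 7/16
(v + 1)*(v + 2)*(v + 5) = v^3 + 8*v^2 + 17*v + 10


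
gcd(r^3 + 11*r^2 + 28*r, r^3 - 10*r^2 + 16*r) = r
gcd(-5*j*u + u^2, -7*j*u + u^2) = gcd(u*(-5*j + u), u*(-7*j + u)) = u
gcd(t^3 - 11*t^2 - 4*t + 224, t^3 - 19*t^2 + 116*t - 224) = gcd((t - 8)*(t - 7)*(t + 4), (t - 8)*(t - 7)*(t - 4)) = t^2 - 15*t + 56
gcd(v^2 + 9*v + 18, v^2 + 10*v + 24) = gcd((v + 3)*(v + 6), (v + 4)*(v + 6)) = v + 6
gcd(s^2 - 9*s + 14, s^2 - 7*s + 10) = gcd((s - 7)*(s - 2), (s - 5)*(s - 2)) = s - 2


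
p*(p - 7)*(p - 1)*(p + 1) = p^4 - 7*p^3 - p^2 + 7*p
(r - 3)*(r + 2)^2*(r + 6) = r^4 + 7*r^3 - 2*r^2 - 60*r - 72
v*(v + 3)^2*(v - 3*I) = v^4 + 6*v^3 - 3*I*v^3 + 9*v^2 - 18*I*v^2 - 27*I*v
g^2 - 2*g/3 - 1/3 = (g - 1)*(g + 1/3)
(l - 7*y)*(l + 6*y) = l^2 - l*y - 42*y^2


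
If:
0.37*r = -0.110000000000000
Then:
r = -0.30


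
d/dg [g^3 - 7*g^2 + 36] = g*(3*g - 14)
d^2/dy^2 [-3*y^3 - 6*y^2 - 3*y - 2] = -18*y - 12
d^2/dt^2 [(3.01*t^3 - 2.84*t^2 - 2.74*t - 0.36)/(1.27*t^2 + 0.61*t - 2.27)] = (-7.105427357601e-15*t^5 + 3.5527136788005e-15*t^4 + 15.156704*t^3 - 77.616162*t^2 + 43.993146*t - 39.200228)/(2.048383*t^6 + 2.951607*t^5 - 9.566148*t^4 - 10.324433*t^3 + 17.098548*t^2 + 9.429807*t - 11.697083)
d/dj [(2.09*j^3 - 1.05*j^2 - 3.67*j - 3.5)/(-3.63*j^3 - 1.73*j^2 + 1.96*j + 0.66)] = (3.5527136788005e-15*j^5 - 7.4272*j^4 - 18.4514*j^3 - 42.3839*j^2 - 13.496*j + 4.4378)/(13.1769*j^6 + 12.5598*j^5 - 11.2367*j^4 - 11.5732*j^3 + 1.558*j^2 + 2.5872*j + 0.4356)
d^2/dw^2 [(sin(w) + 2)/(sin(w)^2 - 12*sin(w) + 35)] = (-9*sin(w)^5 - 20*sin(w)^4 - 416*sin(w)^2 - 2201*sin(w) - 147*sin(3*w)/2 + sin(5*w)/2 + 1276)/((sin(w) - 7)^3*(sin(w) - 5)^3)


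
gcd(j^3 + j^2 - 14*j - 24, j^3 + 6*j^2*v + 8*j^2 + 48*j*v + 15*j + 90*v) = j + 3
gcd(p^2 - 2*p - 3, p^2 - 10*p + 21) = p - 3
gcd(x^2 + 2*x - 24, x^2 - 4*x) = x - 4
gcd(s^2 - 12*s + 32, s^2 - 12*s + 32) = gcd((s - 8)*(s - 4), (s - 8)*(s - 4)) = s^2 - 12*s + 32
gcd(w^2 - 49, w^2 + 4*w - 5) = 1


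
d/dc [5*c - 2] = 5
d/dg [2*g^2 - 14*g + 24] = 4*g - 14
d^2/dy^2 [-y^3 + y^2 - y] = 2 - 6*y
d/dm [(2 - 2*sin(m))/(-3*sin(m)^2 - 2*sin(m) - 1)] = 6*(2*sin(m) + cos(m)^2)*cos(m)/(3*sin(m)^2 + 2*sin(m) + 1)^2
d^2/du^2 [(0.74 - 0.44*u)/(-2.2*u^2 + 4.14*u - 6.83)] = ((6.8992 - 5.808*u)*(2.2*u^2 - 4.14*u + 6.83) + (0.44*u - 0.74)*(4.4*u - 4.14)*(8.8*u - 8.28))/(2.2*u^2 - 4.14*u + 6.83)^3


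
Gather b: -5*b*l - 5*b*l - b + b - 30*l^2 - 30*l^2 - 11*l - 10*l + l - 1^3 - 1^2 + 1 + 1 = -10*b*l - 60*l^2 - 20*l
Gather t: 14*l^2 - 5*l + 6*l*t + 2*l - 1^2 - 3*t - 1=14*l^2 - 3*l + t*(6*l - 3) - 2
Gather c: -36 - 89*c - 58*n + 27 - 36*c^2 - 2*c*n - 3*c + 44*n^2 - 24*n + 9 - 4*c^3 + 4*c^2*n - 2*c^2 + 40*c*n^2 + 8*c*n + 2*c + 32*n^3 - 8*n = -4*c^3 + c^2*(4*n - 38) + c*(40*n^2 + 6*n - 90) + 32*n^3 + 44*n^2 - 90*n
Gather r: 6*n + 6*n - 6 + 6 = 12*n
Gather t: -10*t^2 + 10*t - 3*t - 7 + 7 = -10*t^2 + 7*t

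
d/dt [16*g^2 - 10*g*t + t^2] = -10*g + 2*t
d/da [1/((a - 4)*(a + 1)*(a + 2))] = (-(a - 4)*(a + 1) - (a - 4)*(a + 2) - (a + 1)*(a + 2))/((a - 4)^2*(a + 1)^2*(a + 2)^2)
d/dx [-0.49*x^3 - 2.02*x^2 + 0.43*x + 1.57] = -1.47*x^2 - 4.04*x + 0.43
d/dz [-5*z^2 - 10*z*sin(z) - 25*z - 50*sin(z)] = -10*z*cos(z) - 10*z - 10*sin(z) - 50*cos(z) - 25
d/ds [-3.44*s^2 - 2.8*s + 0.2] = -6.88*s - 2.8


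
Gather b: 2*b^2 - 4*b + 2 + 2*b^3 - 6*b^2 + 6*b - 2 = 2*b^3 - 4*b^2 + 2*b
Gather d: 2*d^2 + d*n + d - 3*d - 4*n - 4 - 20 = 2*d^2 + d*(n - 2) - 4*n - 24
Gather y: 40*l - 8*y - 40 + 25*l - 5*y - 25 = 65*l - 13*y - 65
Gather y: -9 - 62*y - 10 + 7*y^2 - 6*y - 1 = 7*y^2 - 68*y - 20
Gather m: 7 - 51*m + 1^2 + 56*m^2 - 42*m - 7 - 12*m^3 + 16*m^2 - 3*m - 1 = -12*m^3 + 72*m^2 - 96*m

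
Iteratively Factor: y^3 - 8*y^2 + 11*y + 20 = (y + 1)*(y^2 - 9*y + 20) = (y - 5)*(y + 1)*(y - 4)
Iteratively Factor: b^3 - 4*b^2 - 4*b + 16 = (b - 2)*(b^2 - 2*b - 8) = (b - 2)*(b + 2)*(b - 4)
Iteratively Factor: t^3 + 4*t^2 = (t + 4)*(t^2) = t*(t + 4)*(t)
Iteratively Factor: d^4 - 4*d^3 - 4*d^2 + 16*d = (d - 2)*(d^3 - 2*d^2 - 8*d) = (d - 2)*(d + 2)*(d^2 - 4*d) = (d - 4)*(d - 2)*(d + 2)*(d)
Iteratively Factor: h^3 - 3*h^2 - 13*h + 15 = (h - 1)*(h^2 - 2*h - 15) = (h - 5)*(h - 1)*(h + 3)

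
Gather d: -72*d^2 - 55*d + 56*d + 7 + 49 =-72*d^2 + d + 56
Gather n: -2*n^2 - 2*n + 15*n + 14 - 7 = -2*n^2 + 13*n + 7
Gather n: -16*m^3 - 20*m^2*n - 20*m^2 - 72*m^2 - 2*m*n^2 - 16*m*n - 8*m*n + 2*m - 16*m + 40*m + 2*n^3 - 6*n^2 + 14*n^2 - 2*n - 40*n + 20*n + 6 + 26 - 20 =-16*m^3 - 92*m^2 + 26*m + 2*n^3 + n^2*(8 - 2*m) + n*(-20*m^2 - 24*m - 22) + 12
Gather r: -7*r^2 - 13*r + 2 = -7*r^2 - 13*r + 2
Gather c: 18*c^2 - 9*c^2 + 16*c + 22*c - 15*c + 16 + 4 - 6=9*c^2 + 23*c + 14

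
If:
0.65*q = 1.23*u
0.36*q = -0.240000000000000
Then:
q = -0.67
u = -0.35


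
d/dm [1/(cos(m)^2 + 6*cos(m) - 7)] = 2*(cos(m) + 3)*sin(m)/(cos(m)^2 + 6*cos(m) - 7)^2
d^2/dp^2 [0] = 0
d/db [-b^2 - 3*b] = -2*b - 3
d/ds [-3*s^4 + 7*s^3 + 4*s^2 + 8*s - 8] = -12*s^3 + 21*s^2 + 8*s + 8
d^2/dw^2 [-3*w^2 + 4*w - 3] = -6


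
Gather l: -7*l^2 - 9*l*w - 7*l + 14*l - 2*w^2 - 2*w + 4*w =-7*l^2 + l*(7 - 9*w) - 2*w^2 + 2*w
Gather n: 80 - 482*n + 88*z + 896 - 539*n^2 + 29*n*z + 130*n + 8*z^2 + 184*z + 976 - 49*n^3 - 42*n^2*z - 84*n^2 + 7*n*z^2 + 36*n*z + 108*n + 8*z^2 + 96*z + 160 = -49*n^3 + n^2*(-42*z - 623) + n*(7*z^2 + 65*z - 244) + 16*z^2 + 368*z + 2112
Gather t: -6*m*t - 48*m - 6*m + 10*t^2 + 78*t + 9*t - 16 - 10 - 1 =-54*m + 10*t^2 + t*(87 - 6*m) - 27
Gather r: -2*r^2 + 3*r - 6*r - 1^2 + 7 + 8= -2*r^2 - 3*r + 14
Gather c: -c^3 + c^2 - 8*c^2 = -c^3 - 7*c^2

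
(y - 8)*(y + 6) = y^2 - 2*y - 48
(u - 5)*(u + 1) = u^2 - 4*u - 5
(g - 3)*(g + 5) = g^2 + 2*g - 15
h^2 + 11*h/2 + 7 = (h + 2)*(h + 7/2)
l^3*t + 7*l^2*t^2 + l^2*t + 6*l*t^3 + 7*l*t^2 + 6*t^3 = (l + t)*(l + 6*t)*(l*t + t)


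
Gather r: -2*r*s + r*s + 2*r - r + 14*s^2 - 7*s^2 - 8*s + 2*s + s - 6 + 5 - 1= r*(1 - s) + 7*s^2 - 5*s - 2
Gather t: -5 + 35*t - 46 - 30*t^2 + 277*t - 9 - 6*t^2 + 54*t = -36*t^2 + 366*t - 60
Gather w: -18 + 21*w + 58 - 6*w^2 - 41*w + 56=-6*w^2 - 20*w + 96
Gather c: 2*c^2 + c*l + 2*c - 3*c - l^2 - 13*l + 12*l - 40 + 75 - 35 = 2*c^2 + c*(l - 1) - l^2 - l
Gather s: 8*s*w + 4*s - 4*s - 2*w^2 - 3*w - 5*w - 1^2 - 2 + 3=8*s*w - 2*w^2 - 8*w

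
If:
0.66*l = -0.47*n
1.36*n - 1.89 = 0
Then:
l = -0.99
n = 1.39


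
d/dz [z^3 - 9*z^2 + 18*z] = 3*z^2 - 18*z + 18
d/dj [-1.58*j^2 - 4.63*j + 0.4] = -3.16*j - 4.63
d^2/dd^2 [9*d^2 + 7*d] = 18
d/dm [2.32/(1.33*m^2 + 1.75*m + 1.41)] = (-6.1712*m - 4.06)/(1.33*m^2 + 1.75*m + 1.41)^2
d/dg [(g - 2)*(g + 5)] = 2*g + 3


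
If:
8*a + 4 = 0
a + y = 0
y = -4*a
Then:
No Solution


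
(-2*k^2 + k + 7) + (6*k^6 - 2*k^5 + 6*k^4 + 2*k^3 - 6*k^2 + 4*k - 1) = 6*k^6 - 2*k^5 + 6*k^4 + 2*k^3 - 8*k^2 + 5*k + 6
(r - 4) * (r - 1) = r^2 - 5*r + 4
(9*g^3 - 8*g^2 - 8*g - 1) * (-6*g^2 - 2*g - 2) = -54*g^5 + 30*g^4 + 46*g^3 + 38*g^2 + 18*g + 2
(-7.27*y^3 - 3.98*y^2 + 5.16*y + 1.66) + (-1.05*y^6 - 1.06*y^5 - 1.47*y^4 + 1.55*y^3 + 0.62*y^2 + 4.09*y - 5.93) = -1.05*y^6 - 1.06*y^5 - 1.47*y^4 - 5.72*y^3 - 3.36*y^2 + 9.25*y - 4.27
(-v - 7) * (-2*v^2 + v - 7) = 2*v^3 + 13*v^2 + 49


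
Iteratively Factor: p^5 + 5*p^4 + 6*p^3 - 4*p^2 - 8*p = (p)*(p^4 + 5*p^3 + 6*p^2 - 4*p - 8) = p*(p + 2)*(p^3 + 3*p^2 - 4) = p*(p + 2)^2*(p^2 + p - 2) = p*(p + 2)^3*(p - 1)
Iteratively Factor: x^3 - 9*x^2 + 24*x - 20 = (x - 2)*(x^2 - 7*x + 10) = (x - 5)*(x - 2)*(x - 2)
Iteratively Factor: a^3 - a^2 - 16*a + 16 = (a - 4)*(a^2 + 3*a - 4) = (a - 4)*(a + 4)*(a - 1)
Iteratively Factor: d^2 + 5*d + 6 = (d + 2)*(d + 3)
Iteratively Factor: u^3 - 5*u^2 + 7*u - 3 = (u - 1)*(u^2 - 4*u + 3) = (u - 3)*(u - 1)*(u - 1)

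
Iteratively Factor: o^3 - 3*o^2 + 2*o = (o - 1)*(o^2 - 2*o) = o*(o - 1)*(o - 2)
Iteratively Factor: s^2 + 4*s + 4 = (s + 2)*(s + 2)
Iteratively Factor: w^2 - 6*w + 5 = (w - 1)*(w - 5)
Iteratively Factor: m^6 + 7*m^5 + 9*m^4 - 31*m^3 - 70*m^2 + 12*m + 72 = (m + 2)*(m^5 + 5*m^4 - m^3 - 29*m^2 - 12*m + 36) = (m + 2)^2*(m^4 + 3*m^3 - 7*m^2 - 15*m + 18) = (m - 2)*(m + 2)^2*(m^3 + 5*m^2 + 3*m - 9) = (m - 2)*(m - 1)*(m + 2)^2*(m^2 + 6*m + 9) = (m - 2)*(m - 1)*(m + 2)^2*(m + 3)*(m + 3)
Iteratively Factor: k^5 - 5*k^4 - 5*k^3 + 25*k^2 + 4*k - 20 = (k - 5)*(k^4 - 5*k^2 + 4) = (k - 5)*(k + 2)*(k^3 - 2*k^2 - k + 2) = (k - 5)*(k - 2)*(k + 2)*(k^2 - 1) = (k - 5)*(k - 2)*(k + 1)*(k + 2)*(k - 1)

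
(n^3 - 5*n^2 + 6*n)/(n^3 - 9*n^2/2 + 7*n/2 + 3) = 2*n/(2*n + 1)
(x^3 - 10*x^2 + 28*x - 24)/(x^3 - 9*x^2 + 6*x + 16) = (x^2 - 8*x + 12)/(x^2 - 7*x - 8)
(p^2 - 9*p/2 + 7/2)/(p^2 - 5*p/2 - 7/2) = (p - 1)/(p + 1)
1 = 1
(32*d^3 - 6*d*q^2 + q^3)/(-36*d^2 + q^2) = (-32*d^3 + 6*d*q^2 - q^3)/(36*d^2 - q^2)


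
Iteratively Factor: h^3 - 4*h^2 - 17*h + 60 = (h - 5)*(h^2 + h - 12) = (h - 5)*(h - 3)*(h + 4)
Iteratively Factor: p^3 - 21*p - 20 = (p - 5)*(p^2 + 5*p + 4) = (p - 5)*(p + 4)*(p + 1)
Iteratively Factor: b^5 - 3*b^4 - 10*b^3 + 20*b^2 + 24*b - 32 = (b + 2)*(b^4 - 5*b^3 + 20*b - 16) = (b + 2)^2*(b^3 - 7*b^2 + 14*b - 8) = (b - 4)*(b + 2)^2*(b^2 - 3*b + 2) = (b - 4)*(b - 2)*(b + 2)^2*(b - 1)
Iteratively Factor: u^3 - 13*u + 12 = (u - 1)*(u^2 + u - 12) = (u - 3)*(u - 1)*(u + 4)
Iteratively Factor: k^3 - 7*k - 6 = (k - 3)*(k^2 + 3*k + 2) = (k - 3)*(k + 2)*(k + 1)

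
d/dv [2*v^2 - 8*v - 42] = 4*v - 8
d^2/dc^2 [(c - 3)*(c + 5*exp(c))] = 5*c*exp(c) - 5*exp(c) + 2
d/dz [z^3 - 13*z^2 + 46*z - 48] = 3*z^2 - 26*z + 46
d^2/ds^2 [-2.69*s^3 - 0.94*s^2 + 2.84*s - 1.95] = -16.14*s - 1.88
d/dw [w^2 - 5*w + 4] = 2*w - 5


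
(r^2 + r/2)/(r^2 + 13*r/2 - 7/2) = r*(2*r + 1)/(2*r^2 + 13*r - 7)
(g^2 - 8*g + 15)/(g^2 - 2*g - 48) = (-g^2 + 8*g - 15)/(-g^2 + 2*g + 48)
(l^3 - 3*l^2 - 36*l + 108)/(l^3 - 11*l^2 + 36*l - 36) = (l + 6)/(l - 2)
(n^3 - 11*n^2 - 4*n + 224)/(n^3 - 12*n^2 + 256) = (n - 7)/(n - 8)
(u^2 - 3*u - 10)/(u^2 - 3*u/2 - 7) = 2*(u - 5)/(2*u - 7)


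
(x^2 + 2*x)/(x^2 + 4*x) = (x + 2)/(x + 4)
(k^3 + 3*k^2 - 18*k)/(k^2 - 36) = k*(k - 3)/(k - 6)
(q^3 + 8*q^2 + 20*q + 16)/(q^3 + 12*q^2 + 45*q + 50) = (q^2 + 6*q + 8)/(q^2 + 10*q + 25)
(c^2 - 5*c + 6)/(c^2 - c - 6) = (c - 2)/(c + 2)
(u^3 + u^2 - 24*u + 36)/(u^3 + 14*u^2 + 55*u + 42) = (u^2 - 5*u + 6)/(u^2 + 8*u + 7)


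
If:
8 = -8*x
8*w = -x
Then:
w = 1/8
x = -1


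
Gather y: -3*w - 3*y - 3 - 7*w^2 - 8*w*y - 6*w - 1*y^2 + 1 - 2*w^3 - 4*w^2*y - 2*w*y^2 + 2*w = -2*w^3 - 7*w^2 - 7*w + y^2*(-2*w - 1) + y*(-4*w^2 - 8*w - 3) - 2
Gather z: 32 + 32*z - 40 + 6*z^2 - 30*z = 6*z^2 + 2*z - 8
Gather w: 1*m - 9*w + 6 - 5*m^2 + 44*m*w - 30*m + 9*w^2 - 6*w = -5*m^2 - 29*m + 9*w^2 + w*(44*m - 15) + 6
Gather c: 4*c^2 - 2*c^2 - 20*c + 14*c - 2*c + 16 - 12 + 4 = 2*c^2 - 8*c + 8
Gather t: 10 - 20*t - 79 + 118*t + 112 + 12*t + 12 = 110*t + 55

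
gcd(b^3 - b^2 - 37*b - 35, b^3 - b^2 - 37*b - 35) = b^3 - b^2 - 37*b - 35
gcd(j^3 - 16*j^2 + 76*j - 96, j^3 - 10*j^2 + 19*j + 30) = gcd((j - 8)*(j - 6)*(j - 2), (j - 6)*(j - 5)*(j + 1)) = j - 6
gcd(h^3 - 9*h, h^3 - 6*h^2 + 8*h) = h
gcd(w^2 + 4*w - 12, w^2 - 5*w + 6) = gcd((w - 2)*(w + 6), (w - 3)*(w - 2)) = w - 2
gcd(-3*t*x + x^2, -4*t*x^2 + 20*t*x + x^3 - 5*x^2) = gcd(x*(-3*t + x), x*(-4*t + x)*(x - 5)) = x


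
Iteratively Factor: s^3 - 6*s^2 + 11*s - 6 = (s - 1)*(s^2 - 5*s + 6) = (s - 3)*(s - 1)*(s - 2)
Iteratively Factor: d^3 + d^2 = (d + 1)*(d^2) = d*(d + 1)*(d)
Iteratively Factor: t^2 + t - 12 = (t - 3)*(t + 4)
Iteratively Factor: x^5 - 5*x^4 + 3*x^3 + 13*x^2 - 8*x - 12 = (x + 1)*(x^4 - 6*x^3 + 9*x^2 + 4*x - 12) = (x - 2)*(x + 1)*(x^3 - 4*x^2 + x + 6) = (x - 3)*(x - 2)*(x + 1)*(x^2 - x - 2) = (x - 3)*(x - 2)^2*(x + 1)*(x + 1)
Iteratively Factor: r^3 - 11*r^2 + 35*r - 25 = (r - 1)*(r^2 - 10*r + 25) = (r - 5)*(r - 1)*(r - 5)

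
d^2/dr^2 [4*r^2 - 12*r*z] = 8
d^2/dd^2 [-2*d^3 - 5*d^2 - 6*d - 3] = -12*d - 10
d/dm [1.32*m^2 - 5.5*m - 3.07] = 2.64*m - 5.5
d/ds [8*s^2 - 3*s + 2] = 16*s - 3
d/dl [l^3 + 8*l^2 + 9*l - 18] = 3*l^2 + 16*l + 9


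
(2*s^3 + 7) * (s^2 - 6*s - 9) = 2*s^5 - 12*s^4 - 18*s^3 + 7*s^2 - 42*s - 63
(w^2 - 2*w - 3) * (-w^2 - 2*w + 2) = -w^4 + 9*w^2 + 2*w - 6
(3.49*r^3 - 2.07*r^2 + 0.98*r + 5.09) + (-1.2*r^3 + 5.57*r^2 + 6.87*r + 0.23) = 2.29*r^3 + 3.5*r^2 + 7.85*r + 5.32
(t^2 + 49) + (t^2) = 2*t^2 + 49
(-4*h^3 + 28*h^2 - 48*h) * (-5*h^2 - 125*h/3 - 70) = 20*h^5 + 80*h^4/3 - 1940*h^3/3 + 40*h^2 + 3360*h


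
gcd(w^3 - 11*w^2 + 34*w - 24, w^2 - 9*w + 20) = w - 4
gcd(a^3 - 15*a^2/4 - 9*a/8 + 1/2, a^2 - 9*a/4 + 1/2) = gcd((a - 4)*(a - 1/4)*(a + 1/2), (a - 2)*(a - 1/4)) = a - 1/4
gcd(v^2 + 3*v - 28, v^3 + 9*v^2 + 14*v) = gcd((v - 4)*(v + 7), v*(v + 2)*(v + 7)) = v + 7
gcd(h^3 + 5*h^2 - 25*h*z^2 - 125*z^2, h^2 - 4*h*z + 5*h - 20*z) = h + 5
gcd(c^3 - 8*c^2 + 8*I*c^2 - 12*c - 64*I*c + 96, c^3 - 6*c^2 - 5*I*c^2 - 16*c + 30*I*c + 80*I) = c - 8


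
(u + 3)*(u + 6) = u^2 + 9*u + 18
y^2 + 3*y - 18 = (y - 3)*(y + 6)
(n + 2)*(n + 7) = n^2 + 9*n + 14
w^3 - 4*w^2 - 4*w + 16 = (w - 4)*(w - 2)*(w + 2)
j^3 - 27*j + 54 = (j - 3)^2*(j + 6)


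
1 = 1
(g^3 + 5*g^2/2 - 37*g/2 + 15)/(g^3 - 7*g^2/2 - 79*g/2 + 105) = (g - 1)/(g - 7)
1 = 1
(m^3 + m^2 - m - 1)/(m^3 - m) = (m + 1)/m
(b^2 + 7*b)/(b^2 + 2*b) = (b + 7)/(b + 2)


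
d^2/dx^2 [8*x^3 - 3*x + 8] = 48*x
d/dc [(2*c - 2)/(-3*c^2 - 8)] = 2*(-3*c^2 + 6*c*(c - 1) - 8)/(3*c^2 + 8)^2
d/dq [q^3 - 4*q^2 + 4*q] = 3*q^2 - 8*q + 4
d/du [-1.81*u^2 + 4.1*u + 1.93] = 4.1 - 3.62*u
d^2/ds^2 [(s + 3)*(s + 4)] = 2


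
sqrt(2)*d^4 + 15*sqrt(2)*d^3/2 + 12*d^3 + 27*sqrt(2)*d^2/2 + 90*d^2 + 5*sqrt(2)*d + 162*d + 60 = (d + 2)*(d + 5)*(d + 6*sqrt(2))*(sqrt(2)*d + sqrt(2)/2)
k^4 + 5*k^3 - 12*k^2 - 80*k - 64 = (k - 4)*(k + 1)*(k + 4)^2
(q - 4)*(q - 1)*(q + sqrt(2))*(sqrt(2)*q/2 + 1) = sqrt(2)*q^4/2 - 5*sqrt(2)*q^3/2 + 2*q^3 - 10*q^2 + 3*sqrt(2)*q^2 - 5*sqrt(2)*q + 8*q + 4*sqrt(2)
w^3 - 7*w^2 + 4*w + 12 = (w - 6)*(w - 2)*(w + 1)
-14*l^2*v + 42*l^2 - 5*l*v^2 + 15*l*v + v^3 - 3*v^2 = (-7*l + v)*(2*l + v)*(v - 3)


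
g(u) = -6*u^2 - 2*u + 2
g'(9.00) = -110.00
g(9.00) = -502.00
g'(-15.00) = 178.00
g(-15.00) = -1318.00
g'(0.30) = -5.60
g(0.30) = 0.86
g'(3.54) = -44.48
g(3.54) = -80.27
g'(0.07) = -2.84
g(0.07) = 1.83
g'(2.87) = -36.44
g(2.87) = -53.16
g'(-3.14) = 35.68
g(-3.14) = -50.88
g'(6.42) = -79.04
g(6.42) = -258.14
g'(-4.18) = 48.16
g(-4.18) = -94.47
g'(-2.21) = 24.52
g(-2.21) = -22.88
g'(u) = -12*u - 2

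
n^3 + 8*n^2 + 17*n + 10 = (n + 1)*(n + 2)*(n + 5)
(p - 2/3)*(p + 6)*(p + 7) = p^3 + 37*p^2/3 + 100*p/3 - 28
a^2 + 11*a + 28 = (a + 4)*(a + 7)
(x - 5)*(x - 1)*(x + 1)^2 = x^4 - 4*x^3 - 6*x^2 + 4*x + 5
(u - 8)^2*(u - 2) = u^3 - 18*u^2 + 96*u - 128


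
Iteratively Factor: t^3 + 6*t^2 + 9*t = (t)*(t^2 + 6*t + 9) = t*(t + 3)*(t + 3)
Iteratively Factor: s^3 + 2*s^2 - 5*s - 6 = (s - 2)*(s^2 + 4*s + 3) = (s - 2)*(s + 3)*(s + 1)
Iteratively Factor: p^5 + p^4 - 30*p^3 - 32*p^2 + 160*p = (p - 2)*(p^4 + 3*p^3 - 24*p^2 - 80*p) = p*(p - 2)*(p^3 + 3*p^2 - 24*p - 80) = p*(p - 2)*(p + 4)*(p^2 - p - 20) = p*(p - 5)*(p - 2)*(p + 4)*(p + 4)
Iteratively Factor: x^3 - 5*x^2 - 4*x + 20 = (x + 2)*(x^2 - 7*x + 10) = (x - 5)*(x + 2)*(x - 2)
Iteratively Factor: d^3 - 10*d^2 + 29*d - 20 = (d - 4)*(d^2 - 6*d + 5) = (d - 5)*(d - 4)*(d - 1)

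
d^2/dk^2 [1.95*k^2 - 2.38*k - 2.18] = 3.90000000000000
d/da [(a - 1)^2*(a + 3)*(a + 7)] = 4*a^3 + 24*a^2 + 4*a - 32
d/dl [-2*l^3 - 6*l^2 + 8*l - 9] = -6*l^2 - 12*l + 8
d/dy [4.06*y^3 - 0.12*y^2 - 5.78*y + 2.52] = 12.18*y^2 - 0.24*y - 5.78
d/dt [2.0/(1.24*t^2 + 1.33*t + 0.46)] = (-4.96*t - 2.66)/(1.24*t^2 + 1.33*t + 0.46)^2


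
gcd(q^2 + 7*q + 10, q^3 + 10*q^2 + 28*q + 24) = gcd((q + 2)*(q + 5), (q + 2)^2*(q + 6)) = q + 2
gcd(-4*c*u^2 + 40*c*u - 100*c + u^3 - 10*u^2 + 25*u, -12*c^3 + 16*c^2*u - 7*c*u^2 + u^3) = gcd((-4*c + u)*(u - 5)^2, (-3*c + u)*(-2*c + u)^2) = 1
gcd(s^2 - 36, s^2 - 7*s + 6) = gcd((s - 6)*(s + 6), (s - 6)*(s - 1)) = s - 6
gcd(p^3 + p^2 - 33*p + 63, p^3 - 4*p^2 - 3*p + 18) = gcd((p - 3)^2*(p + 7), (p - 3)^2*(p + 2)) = p^2 - 6*p + 9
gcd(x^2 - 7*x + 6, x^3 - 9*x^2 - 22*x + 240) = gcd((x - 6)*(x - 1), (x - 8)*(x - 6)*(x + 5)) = x - 6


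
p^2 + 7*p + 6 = (p + 1)*(p + 6)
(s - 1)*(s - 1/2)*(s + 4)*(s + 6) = s^4 + 17*s^3/2 + 19*s^2/2 - 31*s + 12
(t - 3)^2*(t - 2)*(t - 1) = t^4 - 9*t^3 + 29*t^2 - 39*t + 18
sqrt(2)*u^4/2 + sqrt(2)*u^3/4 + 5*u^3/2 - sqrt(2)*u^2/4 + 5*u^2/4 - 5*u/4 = u*(u - 1/2)*(u + 5*sqrt(2)/2)*(sqrt(2)*u/2 + sqrt(2)/2)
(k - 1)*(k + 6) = k^2 + 5*k - 6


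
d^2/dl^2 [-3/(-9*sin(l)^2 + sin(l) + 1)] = 3*(324*sin(l)^4 - 27*sin(l)^3 - 449*sin(l)^2 + 53*sin(l) - 20)/(-9*sin(l)^2 + sin(l) + 1)^3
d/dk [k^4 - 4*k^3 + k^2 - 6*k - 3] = 4*k^3 - 12*k^2 + 2*k - 6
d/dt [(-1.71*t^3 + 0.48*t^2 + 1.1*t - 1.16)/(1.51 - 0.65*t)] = (2.223*t^3 - 8.0583*t^2 + 1.4496*t + 0.907)/(0.4225*t^2 - 1.963*t + 2.2801)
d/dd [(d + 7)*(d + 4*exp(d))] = d + (d + 7)*(4*exp(d) + 1) + 4*exp(d)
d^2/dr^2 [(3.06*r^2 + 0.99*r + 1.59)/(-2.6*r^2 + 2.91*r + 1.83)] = (-59.68872*r^3 - 151.84728*r^2 + 43.91712*r - 52.010172)/(17.576*r^6 - 59.0148*r^5 + 28.93878*r^4 + 58.432509*r^3 - 20.368449*r^2 - 29.235897*r - 6.128487)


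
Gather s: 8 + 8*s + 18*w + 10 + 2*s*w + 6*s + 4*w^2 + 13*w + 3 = s*(2*w + 14) + 4*w^2 + 31*w + 21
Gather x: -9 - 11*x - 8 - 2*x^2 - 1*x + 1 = -2*x^2 - 12*x - 16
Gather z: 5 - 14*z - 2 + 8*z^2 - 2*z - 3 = 8*z^2 - 16*z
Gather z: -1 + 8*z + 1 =8*z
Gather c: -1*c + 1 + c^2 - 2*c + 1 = c^2 - 3*c + 2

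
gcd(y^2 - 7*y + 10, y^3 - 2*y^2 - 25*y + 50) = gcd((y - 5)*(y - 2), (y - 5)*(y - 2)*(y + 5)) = y^2 - 7*y + 10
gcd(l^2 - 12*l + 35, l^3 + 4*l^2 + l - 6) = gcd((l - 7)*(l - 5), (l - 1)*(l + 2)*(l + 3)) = 1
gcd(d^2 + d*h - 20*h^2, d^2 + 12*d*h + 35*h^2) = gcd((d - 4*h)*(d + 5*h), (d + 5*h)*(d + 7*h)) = d + 5*h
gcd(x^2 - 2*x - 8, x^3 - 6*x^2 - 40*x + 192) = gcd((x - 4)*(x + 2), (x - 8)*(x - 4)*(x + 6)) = x - 4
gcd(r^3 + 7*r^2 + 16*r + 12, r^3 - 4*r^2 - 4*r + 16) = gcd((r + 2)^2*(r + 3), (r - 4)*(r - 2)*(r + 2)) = r + 2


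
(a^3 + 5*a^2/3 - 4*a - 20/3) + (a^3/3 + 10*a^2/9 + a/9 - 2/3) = 4*a^3/3 + 25*a^2/9 - 35*a/9 - 22/3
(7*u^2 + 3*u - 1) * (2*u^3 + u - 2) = 14*u^5 + 6*u^4 + 5*u^3 - 11*u^2 - 7*u + 2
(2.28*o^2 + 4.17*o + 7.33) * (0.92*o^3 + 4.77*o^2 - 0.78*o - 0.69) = 2.0976*o^5 + 14.712*o^4 + 24.8561*o^3 + 30.1383*o^2 - 8.5947*o - 5.0577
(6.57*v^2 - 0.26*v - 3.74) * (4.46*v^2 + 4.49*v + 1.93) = 29.3022*v^4 + 28.3397*v^3 - 5.1677*v^2 - 17.2944*v - 7.2182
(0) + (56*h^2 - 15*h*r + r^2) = 56*h^2 - 15*h*r + r^2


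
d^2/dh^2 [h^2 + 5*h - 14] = 2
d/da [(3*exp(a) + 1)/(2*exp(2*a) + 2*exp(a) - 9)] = (-6*exp(2*a) - 4*exp(a) - 29)*exp(a)/(4*exp(4*a) + 8*exp(3*a) - 32*exp(2*a) - 36*exp(a) + 81)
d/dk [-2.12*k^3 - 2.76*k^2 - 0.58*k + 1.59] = -6.36*k^2 - 5.52*k - 0.58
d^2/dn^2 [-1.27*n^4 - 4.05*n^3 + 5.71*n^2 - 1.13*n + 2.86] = -15.24*n^2 - 24.3*n + 11.42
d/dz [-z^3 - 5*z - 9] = -3*z^2 - 5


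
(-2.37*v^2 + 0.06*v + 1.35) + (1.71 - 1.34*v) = -2.37*v^2 - 1.28*v + 3.06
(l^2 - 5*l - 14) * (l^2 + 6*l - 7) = l^4 + l^3 - 51*l^2 - 49*l + 98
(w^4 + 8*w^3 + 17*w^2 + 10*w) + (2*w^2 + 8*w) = w^4 + 8*w^3 + 19*w^2 + 18*w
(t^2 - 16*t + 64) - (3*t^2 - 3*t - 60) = -2*t^2 - 13*t + 124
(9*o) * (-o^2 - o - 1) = -9*o^3 - 9*o^2 - 9*o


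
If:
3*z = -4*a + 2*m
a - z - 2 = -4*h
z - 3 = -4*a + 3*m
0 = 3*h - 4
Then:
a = -8/3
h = 4/3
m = -13/3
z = 2/3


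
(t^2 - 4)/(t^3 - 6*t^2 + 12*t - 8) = (t + 2)/(t^2 - 4*t + 4)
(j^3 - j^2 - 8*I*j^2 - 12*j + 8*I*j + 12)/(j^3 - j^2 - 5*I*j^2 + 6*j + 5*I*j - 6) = (j - 2*I)/(j + I)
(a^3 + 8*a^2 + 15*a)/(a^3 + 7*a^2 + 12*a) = (a + 5)/(a + 4)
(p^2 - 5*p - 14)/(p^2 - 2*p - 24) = (-p^2 + 5*p + 14)/(-p^2 + 2*p + 24)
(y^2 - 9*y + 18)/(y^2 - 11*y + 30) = (y - 3)/(y - 5)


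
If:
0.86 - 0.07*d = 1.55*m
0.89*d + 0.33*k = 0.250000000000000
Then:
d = 12.2857142857143 - 22.1428571428571*m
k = 59.7186147186147*m - 32.3766233766234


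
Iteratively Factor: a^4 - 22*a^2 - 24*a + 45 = (a - 5)*(a^3 + 5*a^2 + 3*a - 9) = (a - 5)*(a - 1)*(a^2 + 6*a + 9) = (a - 5)*(a - 1)*(a + 3)*(a + 3)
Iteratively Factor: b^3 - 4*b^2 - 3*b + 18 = (b + 2)*(b^2 - 6*b + 9) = (b - 3)*(b + 2)*(b - 3)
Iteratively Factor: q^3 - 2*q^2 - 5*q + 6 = (q + 2)*(q^2 - 4*q + 3) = (q - 3)*(q + 2)*(q - 1)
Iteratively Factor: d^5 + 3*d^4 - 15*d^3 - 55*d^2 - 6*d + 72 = (d + 3)*(d^4 - 15*d^2 - 10*d + 24) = (d - 4)*(d + 3)*(d^3 + 4*d^2 + d - 6) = (d - 4)*(d - 1)*(d + 3)*(d^2 + 5*d + 6) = (d - 4)*(d - 1)*(d + 2)*(d + 3)*(d + 3)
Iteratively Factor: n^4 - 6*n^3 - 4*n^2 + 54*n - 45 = (n + 3)*(n^3 - 9*n^2 + 23*n - 15) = (n - 3)*(n + 3)*(n^2 - 6*n + 5) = (n - 3)*(n - 1)*(n + 3)*(n - 5)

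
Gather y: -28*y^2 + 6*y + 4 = -28*y^2 + 6*y + 4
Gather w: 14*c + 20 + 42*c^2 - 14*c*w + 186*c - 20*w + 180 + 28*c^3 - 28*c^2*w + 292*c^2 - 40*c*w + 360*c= 28*c^3 + 334*c^2 + 560*c + w*(-28*c^2 - 54*c - 20) + 200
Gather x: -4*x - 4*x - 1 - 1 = -8*x - 2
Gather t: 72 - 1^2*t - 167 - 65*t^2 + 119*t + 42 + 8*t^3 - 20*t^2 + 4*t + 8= 8*t^3 - 85*t^2 + 122*t - 45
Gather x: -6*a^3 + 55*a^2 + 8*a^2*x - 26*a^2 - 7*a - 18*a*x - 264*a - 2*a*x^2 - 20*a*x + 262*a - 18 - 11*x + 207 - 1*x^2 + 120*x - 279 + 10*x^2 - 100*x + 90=-6*a^3 + 29*a^2 - 9*a + x^2*(9 - 2*a) + x*(8*a^2 - 38*a + 9)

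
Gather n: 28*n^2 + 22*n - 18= 28*n^2 + 22*n - 18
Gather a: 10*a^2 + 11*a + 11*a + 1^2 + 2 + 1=10*a^2 + 22*a + 4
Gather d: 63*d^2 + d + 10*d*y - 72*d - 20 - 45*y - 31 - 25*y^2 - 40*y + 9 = 63*d^2 + d*(10*y - 71) - 25*y^2 - 85*y - 42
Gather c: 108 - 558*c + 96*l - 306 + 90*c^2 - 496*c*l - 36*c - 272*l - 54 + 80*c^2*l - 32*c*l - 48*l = c^2*(80*l + 90) + c*(-528*l - 594) - 224*l - 252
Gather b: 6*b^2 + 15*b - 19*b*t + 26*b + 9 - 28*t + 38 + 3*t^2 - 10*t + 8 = 6*b^2 + b*(41 - 19*t) + 3*t^2 - 38*t + 55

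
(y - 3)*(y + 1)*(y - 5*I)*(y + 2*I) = y^4 - 2*y^3 - 3*I*y^3 + 7*y^2 + 6*I*y^2 - 20*y + 9*I*y - 30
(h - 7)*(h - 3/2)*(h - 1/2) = h^3 - 9*h^2 + 59*h/4 - 21/4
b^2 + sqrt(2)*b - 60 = (b - 5*sqrt(2))*(b + 6*sqrt(2))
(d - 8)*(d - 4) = d^2 - 12*d + 32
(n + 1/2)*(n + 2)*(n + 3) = n^3 + 11*n^2/2 + 17*n/2 + 3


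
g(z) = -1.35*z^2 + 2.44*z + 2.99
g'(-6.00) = 18.64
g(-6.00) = -60.25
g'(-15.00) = 42.94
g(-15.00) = -337.36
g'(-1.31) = 5.98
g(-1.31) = -2.52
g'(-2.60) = 9.46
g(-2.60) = -12.48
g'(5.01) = -11.09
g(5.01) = -18.67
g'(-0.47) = 3.71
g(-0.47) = 1.54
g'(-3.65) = 12.30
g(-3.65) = -23.90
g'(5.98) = -13.71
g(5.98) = -30.70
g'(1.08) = -0.48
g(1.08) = 4.05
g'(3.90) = -8.09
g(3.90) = -8.03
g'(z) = 2.44 - 2.7*z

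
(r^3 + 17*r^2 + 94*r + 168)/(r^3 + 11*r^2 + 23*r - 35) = (r^2 + 10*r + 24)/(r^2 + 4*r - 5)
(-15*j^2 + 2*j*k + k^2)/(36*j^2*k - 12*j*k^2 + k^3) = (-15*j^2 + 2*j*k + k^2)/(k*(36*j^2 - 12*j*k + k^2))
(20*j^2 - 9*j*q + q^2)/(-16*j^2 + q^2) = (-5*j + q)/(4*j + q)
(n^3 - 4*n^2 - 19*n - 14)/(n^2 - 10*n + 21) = (n^2 + 3*n + 2)/(n - 3)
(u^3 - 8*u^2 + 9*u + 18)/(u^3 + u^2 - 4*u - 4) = (u^2 - 9*u + 18)/(u^2 - 4)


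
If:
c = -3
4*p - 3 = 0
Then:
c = -3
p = 3/4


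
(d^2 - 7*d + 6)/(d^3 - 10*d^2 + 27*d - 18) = 1/(d - 3)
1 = 1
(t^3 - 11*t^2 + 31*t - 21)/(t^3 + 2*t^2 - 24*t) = (t^3 - 11*t^2 + 31*t - 21)/(t*(t^2 + 2*t - 24))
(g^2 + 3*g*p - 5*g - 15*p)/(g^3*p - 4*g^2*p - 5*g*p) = (g + 3*p)/(g*p*(g + 1))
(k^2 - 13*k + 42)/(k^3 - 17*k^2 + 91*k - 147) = (k - 6)/(k^2 - 10*k + 21)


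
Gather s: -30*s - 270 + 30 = -30*s - 240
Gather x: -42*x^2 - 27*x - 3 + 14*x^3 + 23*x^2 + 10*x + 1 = 14*x^3 - 19*x^2 - 17*x - 2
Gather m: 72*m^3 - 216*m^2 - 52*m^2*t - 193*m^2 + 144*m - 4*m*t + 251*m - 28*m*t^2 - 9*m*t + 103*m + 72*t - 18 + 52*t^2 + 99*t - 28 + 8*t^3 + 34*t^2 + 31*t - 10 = 72*m^3 + m^2*(-52*t - 409) + m*(-28*t^2 - 13*t + 498) + 8*t^3 + 86*t^2 + 202*t - 56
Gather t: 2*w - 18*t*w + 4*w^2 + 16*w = -18*t*w + 4*w^2 + 18*w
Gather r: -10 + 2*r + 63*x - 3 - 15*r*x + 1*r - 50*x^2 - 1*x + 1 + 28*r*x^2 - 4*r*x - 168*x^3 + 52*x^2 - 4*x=r*(28*x^2 - 19*x + 3) - 168*x^3 + 2*x^2 + 58*x - 12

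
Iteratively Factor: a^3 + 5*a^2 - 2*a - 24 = (a - 2)*(a^2 + 7*a + 12) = (a - 2)*(a + 4)*(a + 3)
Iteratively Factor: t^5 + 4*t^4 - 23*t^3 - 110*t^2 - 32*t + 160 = (t + 4)*(t^4 - 23*t^2 - 18*t + 40) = (t + 4)^2*(t^3 - 4*t^2 - 7*t + 10) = (t - 1)*(t + 4)^2*(t^2 - 3*t - 10) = (t - 1)*(t + 2)*(t + 4)^2*(t - 5)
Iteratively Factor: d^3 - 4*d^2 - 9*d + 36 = (d - 4)*(d^2 - 9) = (d - 4)*(d - 3)*(d + 3)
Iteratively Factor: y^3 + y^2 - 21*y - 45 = (y + 3)*(y^2 - 2*y - 15) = (y - 5)*(y + 3)*(y + 3)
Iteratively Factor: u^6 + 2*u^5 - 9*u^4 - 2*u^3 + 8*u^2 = (u)*(u^5 + 2*u^4 - 9*u^3 - 2*u^2 + 8*u) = u^2*(u^4 + 2*u^3 - 9*u^2 - 2*u + 8) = u^2*(u - 1)*(u^3 + 3*u^2 - 6*u - 8) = u^2*(u - 1)*(u + 1)*(u^2 + 2*u - 8) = u^2*(u - 1)*(u + 1)*(u + 4)*(u - 2)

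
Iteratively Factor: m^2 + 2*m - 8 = (m + 4)*(m - 2)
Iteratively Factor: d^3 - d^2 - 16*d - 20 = (d + 2)*(d^2 - 3*d - 10) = (d + 2)^2*(d - 5)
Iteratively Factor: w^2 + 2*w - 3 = (w - 1)*(w + 3)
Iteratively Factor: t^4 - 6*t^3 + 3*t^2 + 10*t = (t + 1)*(t^3 - 7*t^2 + 10*t) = (t - 5)*(t + 1)*(t^2 - 2*t) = (t - 5)*(t - 2)*(t + 1)*(t)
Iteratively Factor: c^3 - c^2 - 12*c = (c - 4)*(c^2 + 3*c) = c*(c - 4)*(c + 3)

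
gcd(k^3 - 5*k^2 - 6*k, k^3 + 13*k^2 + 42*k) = k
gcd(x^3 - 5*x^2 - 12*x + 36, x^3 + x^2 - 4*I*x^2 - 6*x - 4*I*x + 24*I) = x^2 + x - 6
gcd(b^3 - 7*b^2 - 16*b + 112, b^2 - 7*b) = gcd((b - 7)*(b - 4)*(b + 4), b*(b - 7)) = b - 7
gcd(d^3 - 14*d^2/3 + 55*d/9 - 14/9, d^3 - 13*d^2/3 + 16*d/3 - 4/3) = d^2 - 7*d/3 + 2/3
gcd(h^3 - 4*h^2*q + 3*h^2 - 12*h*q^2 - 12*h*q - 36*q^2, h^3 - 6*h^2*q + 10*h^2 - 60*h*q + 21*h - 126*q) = -h^2 + 6*h*q - 3*h + 18*q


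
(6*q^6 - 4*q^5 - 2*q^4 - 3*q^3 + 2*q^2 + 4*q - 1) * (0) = 0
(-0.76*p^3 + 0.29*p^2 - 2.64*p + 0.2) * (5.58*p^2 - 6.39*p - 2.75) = -4.2408*p^5 + 6.4746*p^4 - 14.4943*p^3 + 17.1881*p^2 + 5.982*p - 0.55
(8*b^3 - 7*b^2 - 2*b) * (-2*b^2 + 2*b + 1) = -16*b^5 + 30*b^4 - 2*b^3 - 11*b^2 - 2*b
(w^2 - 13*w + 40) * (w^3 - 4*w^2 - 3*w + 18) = w^5 - 17*w^4 + 89*w^3 - 103*w^2 - 354*w + 720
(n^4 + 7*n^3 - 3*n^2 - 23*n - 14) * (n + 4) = n^5 + 11*n^4 + 25*n^3 - 35*n^2 - 106*n - 56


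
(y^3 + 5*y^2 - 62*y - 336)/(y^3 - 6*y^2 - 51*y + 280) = (y + 6)/(y - 5)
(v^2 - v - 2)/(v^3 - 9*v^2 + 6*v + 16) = 1/(v - 8)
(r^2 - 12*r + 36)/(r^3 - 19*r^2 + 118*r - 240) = (r - 6)/(r^2 - 13*r + 40)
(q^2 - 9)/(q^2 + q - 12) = (q + 3)/(q + 4)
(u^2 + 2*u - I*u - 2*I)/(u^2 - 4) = (u - I)/(u - 2)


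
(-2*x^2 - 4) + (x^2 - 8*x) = -x^2 - 8*x - 4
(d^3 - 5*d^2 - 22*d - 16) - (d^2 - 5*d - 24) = d^3 - 6*d^2 - 17*d + 8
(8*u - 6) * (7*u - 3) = 56*u^2 - 66*u + 18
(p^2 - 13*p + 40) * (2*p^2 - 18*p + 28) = 2*p^4 - 44*p^3 + 342*p^2 - 1084*p + 1120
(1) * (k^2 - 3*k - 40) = k^2 - 3*k - 40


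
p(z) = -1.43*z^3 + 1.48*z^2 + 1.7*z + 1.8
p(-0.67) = 1.76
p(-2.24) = 21.49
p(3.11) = -21.61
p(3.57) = -38.33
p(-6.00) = 353.76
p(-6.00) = 353.76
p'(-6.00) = -170.50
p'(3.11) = -30.59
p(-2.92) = 45.06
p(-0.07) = 1.69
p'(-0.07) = 1.47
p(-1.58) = 8.45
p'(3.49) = -40.22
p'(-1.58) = -13.69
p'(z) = -4.29*z^2 + 2.96*z + 1.7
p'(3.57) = -42.41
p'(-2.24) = -26.46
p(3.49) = -35.03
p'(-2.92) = -43.52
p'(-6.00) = -170.50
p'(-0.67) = -2.21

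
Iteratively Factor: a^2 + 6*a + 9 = (a + 3)*(a + 3)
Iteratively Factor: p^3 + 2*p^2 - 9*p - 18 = (p - 3)*(p^2 + 5*p + 6) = (p - 3)*(p + 2)*(p + 3)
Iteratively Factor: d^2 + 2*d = (d)*(d + 2)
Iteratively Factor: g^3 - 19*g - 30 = (g + 3)*(g^2 - 3*g - 10) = (g + 2)*(g + 3)*(g - 5)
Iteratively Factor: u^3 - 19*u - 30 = (u - 5)*(u^2 + 5*u + 6) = (u - 5)*(u + 3)*(u + 2)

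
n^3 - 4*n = n*(n - 2)*(n + 2)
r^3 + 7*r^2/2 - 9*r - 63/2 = (r - 3)*(r + 3)*(r + 7/2)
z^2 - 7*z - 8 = (z - 8)*(z + 1)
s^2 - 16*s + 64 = (s - 8)^2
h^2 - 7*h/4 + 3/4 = (h - 1)*(h - 3/4)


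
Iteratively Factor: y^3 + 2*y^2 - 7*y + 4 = (y + 4)*(y^2 - 2*y + 1) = (y - 1)*(y + 4)*(y - 1)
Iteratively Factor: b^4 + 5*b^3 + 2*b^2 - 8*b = (b + 4)*(b^3 + b^2 - 2*b) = b*(b + 4)*(b^2 + b - 2) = b*(b + 2)*(b + 4)*(b - 1)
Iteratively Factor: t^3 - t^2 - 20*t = (t + 4)*(t^2 - 5*t) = t*(t + 4)*(t - 5)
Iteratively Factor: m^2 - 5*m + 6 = (m - 2)*(m - 3)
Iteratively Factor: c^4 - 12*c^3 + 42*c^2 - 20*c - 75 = (c + 1)*(c^3 - 13*c^2 + 55*c - 75) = (c - 5)*(c + 1)*(c^2 - 8*c + 15) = (c - 5)*(c - 3)*(c + 1)*(c - 5)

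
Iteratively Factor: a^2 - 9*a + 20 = (a - 4)*(a - 5)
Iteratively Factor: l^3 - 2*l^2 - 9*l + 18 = (l - 3)*(l^2 + l - 6) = (l - 3)*(l - 2)*(l + 3)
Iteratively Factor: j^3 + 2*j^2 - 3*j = (j + 3)*(j^2 - j) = (j - 1)*(j + 3)*(j)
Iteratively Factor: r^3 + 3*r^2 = (r + 3)*(r^2) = r*(r + 3)*(r)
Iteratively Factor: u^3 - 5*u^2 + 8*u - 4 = (u - 2)*(u^2 - 3*u + 2) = (u - 2)*(u - 1)*(u - 2)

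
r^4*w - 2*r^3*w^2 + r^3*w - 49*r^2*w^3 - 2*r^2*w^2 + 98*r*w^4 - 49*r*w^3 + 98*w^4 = (r - 7*w)*(r - 2*w)*(r + 7*w)*(r*w + w)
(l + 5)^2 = l^2 + 10*l + 25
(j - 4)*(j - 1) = j^2 - 5*j + 4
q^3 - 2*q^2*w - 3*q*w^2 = q*(q - 3*w)*(q + w)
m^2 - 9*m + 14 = (m - 7)*(m - 2)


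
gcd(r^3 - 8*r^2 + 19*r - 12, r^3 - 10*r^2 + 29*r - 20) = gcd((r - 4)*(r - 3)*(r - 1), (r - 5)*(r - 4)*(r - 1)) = r^2 - 5*r + 4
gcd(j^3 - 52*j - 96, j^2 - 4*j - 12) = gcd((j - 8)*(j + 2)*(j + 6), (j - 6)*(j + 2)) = j + 2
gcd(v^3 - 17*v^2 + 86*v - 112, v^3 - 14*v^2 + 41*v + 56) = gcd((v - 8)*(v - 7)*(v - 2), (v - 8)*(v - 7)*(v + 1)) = v^2 - 15*v + 56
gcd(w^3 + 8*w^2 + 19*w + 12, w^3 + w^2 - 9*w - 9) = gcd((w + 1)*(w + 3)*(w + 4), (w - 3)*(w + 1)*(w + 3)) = w^2 + 4*w + 3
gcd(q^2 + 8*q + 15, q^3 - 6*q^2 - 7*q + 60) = q + 3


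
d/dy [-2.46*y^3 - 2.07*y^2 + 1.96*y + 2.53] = -7.38*y^2 - 4.14*y + 1.96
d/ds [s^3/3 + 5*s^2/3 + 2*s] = s^2 + 10*s/3 + 2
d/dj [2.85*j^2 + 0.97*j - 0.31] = 5.7*j + 0.97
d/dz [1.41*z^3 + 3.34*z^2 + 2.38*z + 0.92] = 4.23*z^2 + 6.68*z + 2.38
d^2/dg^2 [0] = 0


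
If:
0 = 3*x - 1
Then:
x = 1/3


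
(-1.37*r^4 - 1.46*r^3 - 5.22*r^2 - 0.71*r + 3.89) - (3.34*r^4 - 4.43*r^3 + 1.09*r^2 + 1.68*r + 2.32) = -4.71*r^4 + 2.97*r^3 - 6.31*r^2 - 2.39*r + 1.57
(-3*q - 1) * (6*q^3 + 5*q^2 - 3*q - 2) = -18*q^4 - 21*q^3 + 4*q^2 + 9*q + 2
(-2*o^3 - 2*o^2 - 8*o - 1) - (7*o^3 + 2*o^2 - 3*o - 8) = -9*o^3 - 4*o^2 - 5*o + 7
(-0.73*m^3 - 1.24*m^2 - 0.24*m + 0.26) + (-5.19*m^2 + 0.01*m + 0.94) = -0.73*m^3 - 6.43*m^2 - 0.23*m + 1.2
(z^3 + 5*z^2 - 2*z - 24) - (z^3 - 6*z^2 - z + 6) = 11*z^2 - z - 30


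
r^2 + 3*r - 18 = (r - 3)*(r + 6)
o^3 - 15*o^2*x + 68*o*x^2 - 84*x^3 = (o - 7*x)*(o - 6*x)*(o - 2*x)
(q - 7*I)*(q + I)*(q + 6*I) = q^3 + 43*q + 42*I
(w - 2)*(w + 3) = w^2 + w - 6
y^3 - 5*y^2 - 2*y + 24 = (y - 4)*(y - 3)*(y + 2)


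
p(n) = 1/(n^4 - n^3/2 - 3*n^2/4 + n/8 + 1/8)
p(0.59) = -22.81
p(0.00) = 8.00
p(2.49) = 0.04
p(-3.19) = 0.01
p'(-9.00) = 0.00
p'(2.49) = -0.07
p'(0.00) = -8.00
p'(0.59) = 239.66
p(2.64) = 0.03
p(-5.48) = 0.00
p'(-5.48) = 0.00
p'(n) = (-4*n^3 + 3*n^2/2 + 3*n/2 - 1/8)/(n^4 - n^3/2 - 3*n^2/4 + n/8 + 1/8)^2 = 8*(-32*n^3 + 12*n^2 + 12*n - 1)/(8*n^4 - 4*n^3 - 6*n^2 + n + 1)^2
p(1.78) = 0.19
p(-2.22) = 0.04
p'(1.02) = -2215.69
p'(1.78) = -0.57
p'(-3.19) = 0.01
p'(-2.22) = 0.07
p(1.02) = 41.62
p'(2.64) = -0.05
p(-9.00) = 0.00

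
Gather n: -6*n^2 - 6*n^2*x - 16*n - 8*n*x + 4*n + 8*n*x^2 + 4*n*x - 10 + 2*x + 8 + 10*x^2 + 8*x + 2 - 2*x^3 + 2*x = n^2*(-6*x - 6) + n*(8*x^2 - 4*x - 12) - 2*x^3 + 10*x^2 + 12*x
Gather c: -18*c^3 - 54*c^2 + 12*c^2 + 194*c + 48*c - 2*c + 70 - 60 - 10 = -18*c^3 - 42*c^2 + 240*c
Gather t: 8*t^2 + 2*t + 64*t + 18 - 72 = 8*t^2 + 66*t - 54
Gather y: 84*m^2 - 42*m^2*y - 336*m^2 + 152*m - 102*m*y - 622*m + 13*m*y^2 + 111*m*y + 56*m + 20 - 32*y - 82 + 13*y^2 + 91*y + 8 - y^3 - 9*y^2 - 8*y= -252*m^2 - 414*m - y^3 + y^2*(13*m + 4) + y*(-42*m^2 + 9*m + 51) - 54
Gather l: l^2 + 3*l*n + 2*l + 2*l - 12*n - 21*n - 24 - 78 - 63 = l^2 + l*(3*n + 4) - 33*n - 165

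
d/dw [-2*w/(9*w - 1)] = 2/(9*w - 1)^2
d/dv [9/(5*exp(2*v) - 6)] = -90*exp(2*v)/(5*exp(2*v) - 6)^2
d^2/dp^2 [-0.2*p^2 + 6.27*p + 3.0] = -0.400000000000000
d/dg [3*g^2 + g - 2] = 6*g + 1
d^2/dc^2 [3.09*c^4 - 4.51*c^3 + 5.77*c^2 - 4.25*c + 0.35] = 37.08*c^2 - 27.06*c + 11.54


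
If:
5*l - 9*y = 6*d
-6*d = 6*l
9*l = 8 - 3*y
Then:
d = -12/19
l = 12/19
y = 44/57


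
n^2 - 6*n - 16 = (n - 8)*(n + 2)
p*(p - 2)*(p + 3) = p^3 + p^2 - 6*p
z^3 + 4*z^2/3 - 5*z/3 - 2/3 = (z - 1)*(z + 1/3)*(z + 2)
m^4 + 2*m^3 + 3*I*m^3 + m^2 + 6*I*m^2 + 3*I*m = m*(m + 1)^2*(m + 3*I)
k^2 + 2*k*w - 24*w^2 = (k - 4*w)*(k + 6*w)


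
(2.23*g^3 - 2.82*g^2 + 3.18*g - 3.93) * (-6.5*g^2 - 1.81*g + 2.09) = -14.495*g^5 + 14.2937*g^4 - 10.9051*g^3 + 13.8954*g^2 + 13.7595*g - 8.2137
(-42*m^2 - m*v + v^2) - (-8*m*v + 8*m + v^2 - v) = -42*m^2 + 7*m*v - 8*m + v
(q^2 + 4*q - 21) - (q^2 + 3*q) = q - 21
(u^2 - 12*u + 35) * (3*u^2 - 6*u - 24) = 3*u^4 - 42*u^3 + 153*u^2 + 78*u - 840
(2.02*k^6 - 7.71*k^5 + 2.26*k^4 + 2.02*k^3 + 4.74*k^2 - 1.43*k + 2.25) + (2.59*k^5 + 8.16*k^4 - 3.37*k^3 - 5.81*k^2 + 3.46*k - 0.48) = 2.02*k^6 - 5.12*k^5 + 10.42*k^4 - 1.35*k^3 - 1.07*k^2 + 2.03*k + 1.77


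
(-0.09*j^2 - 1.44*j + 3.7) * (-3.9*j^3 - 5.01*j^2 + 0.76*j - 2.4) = 0.351*j^5 + 6.0669*j^4 - 7.284*j^3 - 19.4154*j^2 + 6.268*j - 8.88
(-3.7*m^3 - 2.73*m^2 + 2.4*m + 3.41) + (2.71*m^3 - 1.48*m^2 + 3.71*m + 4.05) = -0.99*m^3 - 4.21*m^2 + 6.11*m + 7.46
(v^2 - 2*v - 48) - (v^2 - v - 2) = -v - 46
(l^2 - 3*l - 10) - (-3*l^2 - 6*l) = 4*l^2 + 3*l - 10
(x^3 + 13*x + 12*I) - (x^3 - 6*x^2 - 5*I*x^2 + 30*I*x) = 6*x^2 + 5*I*x^2 + 13*x - 30*I*x + 12*I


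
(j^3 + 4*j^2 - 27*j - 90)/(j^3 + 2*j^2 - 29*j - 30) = (j + 3)/(j + 1)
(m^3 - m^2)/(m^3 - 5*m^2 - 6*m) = m*(1 - m)/(-m^2 + 5*m + 6)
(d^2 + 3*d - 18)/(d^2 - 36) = (d - 3)/(d - 6)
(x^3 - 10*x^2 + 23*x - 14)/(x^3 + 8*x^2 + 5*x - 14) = (x^2 - 9*x + 14)/(x^2 + 9*x + 14)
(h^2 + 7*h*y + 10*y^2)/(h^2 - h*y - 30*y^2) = (-h - 2*y)/(-h + 6*y)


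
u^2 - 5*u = u*(u - 5)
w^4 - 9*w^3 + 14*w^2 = w^2*(w - 7)*(w - 2)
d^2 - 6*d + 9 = (d - 3)^2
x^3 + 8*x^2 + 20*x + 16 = (x + 2)^2*(x + 4)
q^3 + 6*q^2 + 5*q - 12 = (q - 1)*(q + 3)*(q + 4)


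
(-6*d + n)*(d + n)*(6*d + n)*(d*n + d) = -36*d^4*n - 36*d^4 - 36*d^3*n^2 - 36*d^3*n + d^2*n^3 + d^2*n^2 + d*n^4 + d*n^3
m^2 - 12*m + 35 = (m - 7)*(m - 5)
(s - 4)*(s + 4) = s^2 - 16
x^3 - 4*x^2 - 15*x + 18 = (x - 6)*(x - 1)*(x + 3)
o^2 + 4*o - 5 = (o - 1)*(o + 5)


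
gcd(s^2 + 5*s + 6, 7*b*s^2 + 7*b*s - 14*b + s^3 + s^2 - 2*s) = s + 2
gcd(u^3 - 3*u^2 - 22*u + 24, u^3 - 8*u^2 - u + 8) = u - 1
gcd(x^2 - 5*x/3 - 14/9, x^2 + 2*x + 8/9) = x + 2/3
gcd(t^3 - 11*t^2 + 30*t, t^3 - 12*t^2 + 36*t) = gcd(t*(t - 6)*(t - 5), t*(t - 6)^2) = t^2 - 6*t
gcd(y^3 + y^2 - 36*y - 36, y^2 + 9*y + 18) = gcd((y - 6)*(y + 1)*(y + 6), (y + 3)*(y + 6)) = y + 6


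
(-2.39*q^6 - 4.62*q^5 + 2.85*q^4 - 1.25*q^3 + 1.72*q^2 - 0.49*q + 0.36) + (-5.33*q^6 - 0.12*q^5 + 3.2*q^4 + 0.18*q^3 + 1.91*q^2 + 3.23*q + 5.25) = -7.72*q^6 - 4.74*q^5 + 6.05*q^4 - 1.07*q^3 + 3.63*q^2 + 2.74*q + 5.61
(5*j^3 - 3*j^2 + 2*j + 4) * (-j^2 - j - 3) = -5*j^5 - 2*j^4 - 14*j^3 + 3*j^2 - 10*j - 12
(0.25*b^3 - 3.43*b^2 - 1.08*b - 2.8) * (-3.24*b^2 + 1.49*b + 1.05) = -0.81*b^5 + 11.4857*b^4 - 1.349*b^3 + 3.8613*b^2 - 5.306*b - 2.94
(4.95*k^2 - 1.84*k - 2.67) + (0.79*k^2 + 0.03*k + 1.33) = 5.74*k^2 - 1.81*k - 1.34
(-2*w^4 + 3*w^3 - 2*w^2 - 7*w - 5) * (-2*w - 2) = 4*w^5 - 2*w^4 - 2*w^3 + 18*w^2 + 24*w + 10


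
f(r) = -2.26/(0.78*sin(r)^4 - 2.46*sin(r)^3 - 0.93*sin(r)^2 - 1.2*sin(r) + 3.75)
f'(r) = -2.26*(-3.12*sin(r)^3*cos(r) + 7.38*sin(r)^2*cos(r) + 1.86*sin(r)*cos(r) + 1.2*cos(r))/(0.78*sin(r)^4 - 2.46*sin(r)^3 - 0.93*sin(r)^2 - 1.2*sin(r) + 3.75)^2 = (7.0512*sin(r)^3 - 16.6788*sin(r)^2 - 4.2036*sin(r) - 2.712)*cos(r)/(-0.78*sin(r)^4 + 2.46*sin(r)^3 + 0.93*sin(r)^2 + 1.2*sin(r) - 3.75)^2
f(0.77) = -1.24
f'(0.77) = -2.47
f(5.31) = -0.39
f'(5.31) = -0.24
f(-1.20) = -0.34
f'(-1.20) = -0.16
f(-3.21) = -0.62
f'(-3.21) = 0.23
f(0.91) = -1.72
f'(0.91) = -4.60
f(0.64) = -0.99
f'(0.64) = -1.50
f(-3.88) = -1.17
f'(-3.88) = 2.17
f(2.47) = -1.04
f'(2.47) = 1.68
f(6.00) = -0.56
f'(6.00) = -0.17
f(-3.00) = -0.58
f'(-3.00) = 0.16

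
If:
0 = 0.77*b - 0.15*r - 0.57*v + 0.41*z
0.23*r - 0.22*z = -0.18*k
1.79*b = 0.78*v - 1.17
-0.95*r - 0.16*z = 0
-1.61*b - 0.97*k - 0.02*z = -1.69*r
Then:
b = -0.90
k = 1.23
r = -0.14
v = -0.56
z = 0.85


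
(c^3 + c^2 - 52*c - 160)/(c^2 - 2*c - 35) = (c^2 - 4*c - 32)/(c - 7)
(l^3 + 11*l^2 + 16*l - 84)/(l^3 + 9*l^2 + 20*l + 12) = (l^2 + 5*l - 14)/(l^2 + 3*l + 2)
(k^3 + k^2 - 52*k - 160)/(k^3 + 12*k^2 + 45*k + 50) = (k^2 - 4*k - 32)/(k^2 + 7*k + 10)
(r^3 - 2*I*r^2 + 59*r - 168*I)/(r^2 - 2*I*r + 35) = (r^2 + 5*I*r + 24)/(r + 5*I)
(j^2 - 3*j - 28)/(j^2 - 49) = (j + 4)/(j + 7)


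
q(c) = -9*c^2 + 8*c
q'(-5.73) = 111.14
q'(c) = 8 - 18*c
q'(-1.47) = 34.46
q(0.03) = 0.23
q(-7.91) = -626.39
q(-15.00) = -2145.00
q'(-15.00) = 278.00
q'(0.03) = 7.46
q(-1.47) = -31.21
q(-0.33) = -3.62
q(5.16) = -198.35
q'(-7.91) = 150.38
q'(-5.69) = 110.42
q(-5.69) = -336.90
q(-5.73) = -341.34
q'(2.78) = -42.04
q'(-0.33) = 13.94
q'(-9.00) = 170.00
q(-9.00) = -801.00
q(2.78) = -47.32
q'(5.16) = -84.88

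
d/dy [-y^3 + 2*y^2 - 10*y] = -3*y^2 + 4*y - 10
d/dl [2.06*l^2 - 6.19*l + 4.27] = 4.12*l - 6.19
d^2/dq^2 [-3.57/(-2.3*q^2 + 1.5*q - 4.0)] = (-37.7706*q^2 + 24.633*q + 3.57*(4.6*q - 1.5)*(9.2*q - 3.0) - 65.688)/(2.3*q^2 - 1.5*q + 4.0)^3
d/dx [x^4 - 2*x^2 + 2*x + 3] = 4*x^3 - 4*x + 2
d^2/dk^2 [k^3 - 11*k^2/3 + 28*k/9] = 6*k - 22/3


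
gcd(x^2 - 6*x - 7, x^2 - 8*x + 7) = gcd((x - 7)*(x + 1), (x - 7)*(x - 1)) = x - 7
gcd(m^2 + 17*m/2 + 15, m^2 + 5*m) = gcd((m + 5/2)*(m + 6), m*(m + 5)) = 1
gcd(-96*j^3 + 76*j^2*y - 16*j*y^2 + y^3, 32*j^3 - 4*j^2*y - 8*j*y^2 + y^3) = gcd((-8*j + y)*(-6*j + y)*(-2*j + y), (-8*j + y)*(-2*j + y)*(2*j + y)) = 16*j^2 - 10*j*y + y^2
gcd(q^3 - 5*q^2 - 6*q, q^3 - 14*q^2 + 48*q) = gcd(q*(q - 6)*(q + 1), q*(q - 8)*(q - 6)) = q^2 - 6*q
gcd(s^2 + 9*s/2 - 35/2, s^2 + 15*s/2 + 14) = 1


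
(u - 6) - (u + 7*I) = -6 - 7*I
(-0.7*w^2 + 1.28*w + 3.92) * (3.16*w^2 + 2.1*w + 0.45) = -2.212*w^4 + 2.5748*w^3 + 14.7602*w^2 + 8.808*w + 1.764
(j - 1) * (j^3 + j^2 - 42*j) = j^4 - 43*j^2 + 42*j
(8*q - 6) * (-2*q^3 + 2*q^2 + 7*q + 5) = -16*q^4 + 28*q^3 + 44*q^2 - 2*q - 30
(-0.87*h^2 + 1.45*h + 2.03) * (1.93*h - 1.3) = -1.6791*h^3 + 3.9295*h^2 + 2.0329*h - 2.639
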